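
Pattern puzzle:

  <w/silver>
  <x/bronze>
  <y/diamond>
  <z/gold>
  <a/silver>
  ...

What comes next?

Letter: letters move forward 1 place in the alphabet, wrapping Z→A; w, x, y, z, a → b.
Rank: silver, bronze, diamond, gold, silver → bronze (repeats silver → bronze → diamond → gold).
Combining the parts gives <b/bronze>.

<b/bronze>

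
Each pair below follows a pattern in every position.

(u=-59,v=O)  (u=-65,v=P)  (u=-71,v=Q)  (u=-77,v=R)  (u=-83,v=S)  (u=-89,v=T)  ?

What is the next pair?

U — −6 each step: -59, -65, -71, -77, -83, -89 → -95.
V: O, P, Q, R, S, T → U (letters move forward 1 place in the alphabet).
Combining the parts gives (u=-95,v=U).

(u=-95,v=U)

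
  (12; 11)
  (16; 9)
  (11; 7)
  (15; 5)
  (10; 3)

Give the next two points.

(14; 1), (9; -1)

First slot: alternating steps +4, −5, +4, −5, …, so 12, 16, 11, 15, 10 → 14 → 9.
Second slot goes 11, 9, 7, 5, 3 → 1 → -1 (−2 each step).
So the next two points are (14; 1) and (9; -1).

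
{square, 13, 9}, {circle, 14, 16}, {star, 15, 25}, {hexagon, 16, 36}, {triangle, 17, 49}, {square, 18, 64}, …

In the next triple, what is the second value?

19

Second value: +1 each step; 13, 14, 15, 16, 17, 18 → 19.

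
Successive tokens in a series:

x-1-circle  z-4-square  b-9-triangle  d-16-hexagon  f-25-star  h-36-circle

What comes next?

Letter: letters move forward 2 places in the alphabet, wrapping Z→A; x, z, b, d, f, h → j.
Second component — perfect squares: 1², 2², 3², …: 1, 4, 9, 16, 25, 36 → 49.
Shape: repeats circle → square → triangle → hexagon → star; circle, square, triangle, hexagon, star, circle → square.
Putting it together: j-49-square.

j-49-square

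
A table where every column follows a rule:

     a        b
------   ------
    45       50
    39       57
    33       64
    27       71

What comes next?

21  78

Column a: −6 each step, so 45, 39, 33, 27 → 21.
Column b: +7 each step, so 50, 57, 64, 71 → 78.
Combining the parts gives 21  78.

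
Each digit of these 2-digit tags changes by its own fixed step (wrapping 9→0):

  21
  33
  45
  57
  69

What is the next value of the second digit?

For the second digit, +2 each step, mod 10: 1, 3, 5, 7, 9 → 1.

1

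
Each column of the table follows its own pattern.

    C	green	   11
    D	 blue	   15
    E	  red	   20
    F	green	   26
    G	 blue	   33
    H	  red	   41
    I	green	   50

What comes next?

Letter: letters move forward 1 place in the alphabet; C, D, E, F, G, H, I → J.
Colour: repeats green → blue → red; green, blue, red, green, blue, red, green → blue.
For the third component, differences are 4, 5, 6, … (increasing by 1 each time): 11, 15, 20, 26, 33, 41, 50 → 60.
Combining the parts gives J  blue  60.

J  blue  60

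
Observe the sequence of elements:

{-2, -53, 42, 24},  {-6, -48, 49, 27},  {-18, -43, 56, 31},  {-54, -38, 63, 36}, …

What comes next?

First slot: ×3 each step, so -2, -6, -18, -54 → -162.
For the second slot, +5 each step: -53, -48, -43, -38 → -33.
Third slot: +7 each step, so 42, 49, 56, 63 → 70.
Fourth slot: 24, 27, 31, 36 → 42 (differences are 3, 4, 5, … (increasing by 1 each time)).
So the next element is {-162, -33, 70, 42}.

{-162, -33, 70, 42}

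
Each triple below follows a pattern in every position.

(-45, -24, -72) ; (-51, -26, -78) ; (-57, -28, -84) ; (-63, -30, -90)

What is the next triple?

(-69, -32, -96)

First component — −6 each step: -45, -51, -57, -63 → -69.
Second component: -24, -26, -28, -30 → -32 (−2 each step).
Third component: always 3 × the second component, so -72, -78, -84, -90 → -96.
Putting it together: (-69, -32, -96).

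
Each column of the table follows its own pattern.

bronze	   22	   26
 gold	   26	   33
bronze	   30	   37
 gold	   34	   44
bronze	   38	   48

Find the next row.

gold  42  55

Rank goes bronze, gold, bronze, gold, bronze → gold (alternates bronze ↔ gold).
Second component: 22, 26, 30, 34, 38 → 42 (+4 each step).
Third component: alternating steps +7, +4, +7, +4, …, so 26, 33, 37, 44, 48 → 55.
So the next row is gold  42  55.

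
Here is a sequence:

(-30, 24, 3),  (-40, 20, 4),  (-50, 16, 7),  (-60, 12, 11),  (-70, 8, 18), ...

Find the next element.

(-80, 4, 29)

First value goes -30, -40, -50, -60, -70 → -80 (−10 each step).
Second value goes 24, 20, 16, 12, 8 → 4 (−4 each step).
Third value: each term is the sum of the two before it; 3, 4, 7, 11, 18 → 29.
Combining the parts gives (-80, 4, 29).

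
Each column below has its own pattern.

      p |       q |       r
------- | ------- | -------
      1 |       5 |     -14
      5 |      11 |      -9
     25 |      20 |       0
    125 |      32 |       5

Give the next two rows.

Column p goes 1, 5, 25, 125 → 625 → 3125 (×5 each step).
Column q — differences are 6, 9, 12, … (increasing by 3 each time): 5, 11, 20, 32 → 47 → 65.
For the column r, alternating steps +5, +9, +5, +9, …: -14, -9, 0, 5 → 14 → 19.
Putting the parts together: 625  47  14 and then 3125  65  19.

625  47  14; 3125  65  19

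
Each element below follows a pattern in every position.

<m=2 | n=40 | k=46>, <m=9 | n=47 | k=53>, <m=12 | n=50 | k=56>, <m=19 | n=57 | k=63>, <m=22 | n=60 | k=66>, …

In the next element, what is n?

67

N: 40, 47, 50, 57, 60 → 67 (alternating steps +7, +3, +7, +3, …).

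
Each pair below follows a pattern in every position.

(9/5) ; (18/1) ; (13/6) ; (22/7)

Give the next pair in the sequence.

(17/13)

First entry — alternating steps +9, −5, +9, −5, …: 9, 18, 13, 22 → 17.
Second entry: 5, 1, 6, 7 → 13 (each term is the sum of the two before it).
So the next pair is (17/13).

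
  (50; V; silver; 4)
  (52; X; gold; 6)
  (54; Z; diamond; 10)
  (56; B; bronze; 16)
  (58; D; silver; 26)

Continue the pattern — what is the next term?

(60; F; gold; 42)

First component goes 50, 52, 54, 56, 58 → 60 (+2 each step).
Letter: V, X, Z, B, D → F (letters move forward 2 places in the alphabet, wrapping Z→A).
Rank: repeats silver → gold → diamond → bronze; silver, gold, diamond, bronze, silver → gold.
Fourth component: each term is the sum of the two before it; 4, 6, 10, 16, 26 → 42.
Combining the parts gives (60; F; gold; 42).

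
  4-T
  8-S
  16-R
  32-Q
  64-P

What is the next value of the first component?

First component goes 4, 8, 16, 32, 64 → 128 (×2 each step).

128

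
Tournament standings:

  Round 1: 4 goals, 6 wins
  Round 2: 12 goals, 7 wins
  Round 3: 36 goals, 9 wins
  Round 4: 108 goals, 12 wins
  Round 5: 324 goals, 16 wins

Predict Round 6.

972 goals, 21 wins

For the goals, ×3 each step: 4, 12, 36, 108, 324 → 972.
Wins goes 6, 7, 9, 12, 16 → 21 (differences are 1, 2, 3, … (increasing by 1 each time)).
So the next row is 972 goals, 21 wins.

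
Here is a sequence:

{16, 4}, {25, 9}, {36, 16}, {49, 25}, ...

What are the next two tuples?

First part: perfect squares: 4², 5², 6², …, so 16, 25, 36, 49 → 64 → 81.
Second part: perfect squares: 2², 3², 4², …, so 4, 9, 16, 25 → 36 → 49.
So the next two tuples are {64, 36} and {81, 49}.

{64, 36}, {81, 49}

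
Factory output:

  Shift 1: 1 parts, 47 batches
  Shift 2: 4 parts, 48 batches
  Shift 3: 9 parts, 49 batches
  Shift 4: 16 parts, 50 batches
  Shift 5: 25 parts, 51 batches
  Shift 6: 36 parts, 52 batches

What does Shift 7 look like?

49 parts, 53 batches

For the parts, perfect squares: 1², 2², 3², …: 1, 4, 9, 16, 25, 36 → 49.
Batches: +1 each step; 47, 48, 49, 50, 51, 52 → 53.
Putting it together: 49 parts, 53 batches.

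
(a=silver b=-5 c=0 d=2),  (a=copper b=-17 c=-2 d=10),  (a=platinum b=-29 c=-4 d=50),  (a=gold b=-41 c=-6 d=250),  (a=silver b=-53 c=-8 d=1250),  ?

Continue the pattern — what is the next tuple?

A: silver, copper, platinum, gold, silver → copper (repeats silver → copper → platinum → gold).
For the b, −12 each step: -5, -17, -29, -41, -53 → -65.
C: −2 each step; 0, -2, -4, -6, -8 → -10.
D: ×5 each step; 2, 10, 50, 250, 1250 → 6250.
So the next tuple is (a=copper b=-65 c=-10 d=6250).

(a=copper b=-65 c=-10 d=6250)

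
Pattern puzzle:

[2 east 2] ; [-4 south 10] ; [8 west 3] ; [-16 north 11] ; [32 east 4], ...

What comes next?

[-64 south 12]

First coordinate: ×(-2) each step; 2, -4, 8, -16, 32 → -64.
Direction — repeats east → south → west → north: east, south, west, north, east → south.
Third coordinate: alternating steps +8, −7, +8, −7, …; 2, 10, 3, 11, 4 → 12.
Putting it together: [-64 south 12].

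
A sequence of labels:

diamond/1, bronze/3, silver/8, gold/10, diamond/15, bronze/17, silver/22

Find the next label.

gold/24

Rank: diamond, bronze, silver, gold, diamond, bronze, silver → gold (repeats diamond → bronze → silver → gold).
Second component goes 1, 3, 8, 10, 15, 17, 22 → 24 (alternating steps +2, +5, +2, +5, …).
Putting it together: gold/24.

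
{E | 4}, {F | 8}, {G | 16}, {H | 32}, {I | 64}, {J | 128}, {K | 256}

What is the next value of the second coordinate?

Letter: E, F, G, H, I, J, K → L (letters move forward 1 place in the alphabet).
Second coordinate goes 4, 8, 16, 32, 64, 128, 256 → 512 (×2 each step).

512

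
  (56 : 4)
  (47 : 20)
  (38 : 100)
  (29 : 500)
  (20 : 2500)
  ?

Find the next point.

First entry: −9 each step, so 56, 47, 38, 29, 20 → 11.
Second entry — ×5 each step: 4, 20, 100, 500, 2500 → 12500.
Combining the parts gives (11 : 12500).

(11 : 12500)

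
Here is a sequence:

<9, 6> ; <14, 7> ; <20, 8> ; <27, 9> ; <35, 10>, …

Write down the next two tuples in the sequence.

<44, 11>, <54, 12>

First coordinate goes 9, 14, 20, 27, 35 → 44 → 54 (differences are 5, 6, 7, … (increasing by 1 each time)).
Second coordinate: +1 each step; 6, 7, 8, 9, 10 → 11 → 12.
So the next two tuples are <44, 11> and <54, 12>.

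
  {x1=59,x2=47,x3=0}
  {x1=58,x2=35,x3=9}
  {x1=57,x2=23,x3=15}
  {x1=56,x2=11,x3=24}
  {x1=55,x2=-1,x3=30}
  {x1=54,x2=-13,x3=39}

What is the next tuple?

{x1=53,x2=-25,x3=45}

X1 goes 59, 58, 57, 56, 55, 54 → 53 (−1 each step).
X2: −12 each step, so 47, 35, 23, 11, -1, -13 → -25.
X3: alternating steps +9, +6, +9, +6, …; 0, 9, 15, 24, 30, 39 → 45.
So the next tuple is {x1=53,x2=-25,x3=45}.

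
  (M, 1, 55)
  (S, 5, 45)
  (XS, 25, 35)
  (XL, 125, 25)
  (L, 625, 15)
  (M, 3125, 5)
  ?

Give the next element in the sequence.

For the size, repeats M → S → XS → XL → L: M, S, XS, XL, L, M → S.
Second entry: ×5 each step; 1, 5, 25, 125, 625, 3125 → 15625.
Third entry — −10 each step: 55, 45, 35, 25, 15, 5 → -5.
Putting it together: (S, 15625, -5).

(S, 15625, -5)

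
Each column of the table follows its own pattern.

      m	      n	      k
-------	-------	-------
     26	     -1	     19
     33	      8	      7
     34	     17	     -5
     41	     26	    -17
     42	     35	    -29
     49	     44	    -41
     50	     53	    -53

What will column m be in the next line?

57

Column m: 26, 33, 34, 41, 42, 49, 50 → 57 (alternating steps +7, +1, +7, +1, …).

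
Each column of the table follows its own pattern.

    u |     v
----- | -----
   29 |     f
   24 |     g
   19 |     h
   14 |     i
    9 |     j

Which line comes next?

4  k

For the column u, −5 each step: 29, 24, 19, 14, 9 → 4.
Column v: f, g, h, i, j → k (letters move forward 1 place in the alphabet).
So the next line is 4  k.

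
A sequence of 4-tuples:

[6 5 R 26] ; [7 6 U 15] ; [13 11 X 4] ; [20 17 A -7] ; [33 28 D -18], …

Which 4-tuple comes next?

First part — each term is the sum of the two before it: 6, 7, 13, 20, 33 → 53.
For the second part, each term is the sum of the two before it: 5, 6, 11, 17, 28 → 45.
Letter — letters move forward 3 places in the alphabet, wrapping Z→A: R, U, X, A, D → G.
For the fourth part, −11 each step: 26, 15, 4, -7, -18 → -29.
Combining the parts gives [53 45 G -29].

[53 45 G -29]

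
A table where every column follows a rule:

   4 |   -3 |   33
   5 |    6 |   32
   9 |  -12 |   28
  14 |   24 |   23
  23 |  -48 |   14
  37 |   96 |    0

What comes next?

First component goes 4, 5, 9, 14, 23, 37 → 60 (each term is the sum of the two before it).
For the second component, ×(-2) each step: -3, 6, -12, 24, -48, 96 → -192.
Third component goes 33, 32, 28, 23, 14, 0 → -23 (together with the first component always sums to 37).
So the next row is 60  -192  -23.

60  -192  -23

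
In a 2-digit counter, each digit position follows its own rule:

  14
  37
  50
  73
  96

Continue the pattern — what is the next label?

First digit: +2 each step, mod 10; 1, 3, 5, 7, 9 → 1.
Second digit goes 4, 7, 0, 3, 6 → 9 (+3 each step, mod 10).
Combining the parts gives 19.

19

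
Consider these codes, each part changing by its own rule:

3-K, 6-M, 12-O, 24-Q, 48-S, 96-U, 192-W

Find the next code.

384-Y

First component goes 3, 6, 12, 24, 48, 96, 192 → 384 (×2 each step).
Letter: letters move forward 2 places in the alphabet; K, M, O, Q, S, U, W → Y.
So the next code is 384-Y.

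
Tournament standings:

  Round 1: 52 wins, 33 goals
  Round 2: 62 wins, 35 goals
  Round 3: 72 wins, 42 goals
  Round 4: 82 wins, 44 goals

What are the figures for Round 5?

92 wins, 51 goals

Wins: 52, 62, 72, 82 → 92 (+10 each step).
Goals — alternating steps +2, +7, +2, +7, …: 33, 35, 42, 44 → 51.
Combining the parts gives 92 wins, 51 goals.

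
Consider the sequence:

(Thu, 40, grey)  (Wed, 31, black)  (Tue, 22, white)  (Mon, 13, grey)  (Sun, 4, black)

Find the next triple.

Day: runs backward through the weekdays Mon→Sun; Thu, Wed, Tue, Mon, Sun → Sat.
Second component — −9 each step: 40, 31, 22, 13, 4 → -5.
Shade: grey, black, white, grey, black → white (repeats grey → black → white).
Putting it together: (Sat, -5, white).

(Sat, -5, white)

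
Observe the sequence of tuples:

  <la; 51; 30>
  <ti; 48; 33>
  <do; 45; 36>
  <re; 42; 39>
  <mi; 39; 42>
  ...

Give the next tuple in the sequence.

For the note, runs through the solfège scale do→ti: la, ti, do, re, mi → fa.
Second slot: −3 each step; 51, 48, 45, 42, 39 → 36.
Third slot: together with the second slot always sums to 81; 30, 33, 36, 39, 42 → 45.
Putting it together: <fa; 36; 45>.

<fa; 36; 45>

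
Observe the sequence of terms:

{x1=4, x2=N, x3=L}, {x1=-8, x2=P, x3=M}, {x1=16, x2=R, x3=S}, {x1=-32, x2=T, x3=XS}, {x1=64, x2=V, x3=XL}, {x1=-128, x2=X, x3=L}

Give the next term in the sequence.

X1: ×(-2) each step, so 4, -8, 16, -32, 64, -128 → 256.
X2: N, P, R, T, V, X → Z (letters move forward 2 places in the alphabet).
X3 goes L, M, S, XS, XL, L → M (repeats L → M → S → XS → XL).
Putting it together: {x1=256, x2=Z, x3=M}.

{x1=256, x2=Z, x3=M}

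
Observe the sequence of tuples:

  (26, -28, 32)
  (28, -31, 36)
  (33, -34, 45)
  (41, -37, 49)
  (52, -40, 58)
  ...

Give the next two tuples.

(66, -43, 62), (83, -46, 71)

First entry: 26, 28, 33, 41, 52 → 66 → 83 (differences are 2, 5, 8, … (increasing by 3 each time)).
Second entry: -28, -31, -34, -37, -40 → -43 → -46 (−3 each step).
Third entry — alternating steps +4, +9, +4, +9, …: 32, 36, 45, 49, 58 → 62 → 71.
So the next two tuples are (66, -43, 62) and (83, -46, 71).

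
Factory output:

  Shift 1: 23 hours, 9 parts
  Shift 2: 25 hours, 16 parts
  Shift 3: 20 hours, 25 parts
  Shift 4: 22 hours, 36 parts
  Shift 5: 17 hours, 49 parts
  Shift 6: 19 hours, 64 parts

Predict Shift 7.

Hours: 23, 25, 20, 22, 17, 19 → 14 (alternating steps +2, −5, +2, −5, …).
Parts: 9, 16, 25, 36, 49, 64 → 81 (perfect squares: 3², 4², 5², …).
So the next row is 14 hours, 81 parts.

14 hours, 81 parts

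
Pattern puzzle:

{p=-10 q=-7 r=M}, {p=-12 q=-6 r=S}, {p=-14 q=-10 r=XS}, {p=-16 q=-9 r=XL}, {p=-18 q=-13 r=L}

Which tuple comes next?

P goes -10, -12, -14, -16, -18 → -20 (−2 each step).
For the q, alternating steps +1, −4, +1, −4, …: -7, -6, -10, -9, -13 → -12.
R goes M, S, XS, XL, L → M (runs backward through clothing sizes XS→XL).
Putting it together: {p=-20 q=-12 r=M}.

{p=-20 q=-12 r=M}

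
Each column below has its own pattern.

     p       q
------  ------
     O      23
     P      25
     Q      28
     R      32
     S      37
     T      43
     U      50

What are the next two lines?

V  58; W  67

Column p — letters move forward 1 place in the alphabet: O, P, Q, R, S, T, U → V → W.
Column q: differences are 2, 3, 4, … (increasing by 1 each time), so 23, 25, 28, 32, 37, 43, 50 → 58 → 67.
So the next two lines are V  58 and W  67.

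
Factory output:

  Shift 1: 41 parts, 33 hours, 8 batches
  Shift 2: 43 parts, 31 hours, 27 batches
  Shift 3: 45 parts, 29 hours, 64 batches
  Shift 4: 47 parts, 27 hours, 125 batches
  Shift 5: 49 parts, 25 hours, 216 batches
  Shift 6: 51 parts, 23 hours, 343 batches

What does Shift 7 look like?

Parts: 41, 43, 45, 47, 49, 51 → 53 (+2 each step).
Hours: −2 each step, so 33, 31, 29, 27, 25, 23 → 21.
Batches: 8, 27, 64, 125, 216, 343 → 512 (perfect cubes: 2³, 3³, 4³, …).
Combining the parts gives 53 parts, 21 hours, 512 batches.

53 parts, 21 hours, 512 batches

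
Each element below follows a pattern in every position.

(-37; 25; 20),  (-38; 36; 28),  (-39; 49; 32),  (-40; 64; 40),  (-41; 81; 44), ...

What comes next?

(-42; 100; 52)

First component — −1 each step: -37, -38, -39, -40, -41 → -42.
Second component: perfect squares: 5², 6², 7², …; 25, 36, 49, 64, 81 → 100.
Third component: alternating steps +8, +4, +8, +4, …; 20, 28, 32, 40, 44 → 52.
So the next element is (-42; 100; 52).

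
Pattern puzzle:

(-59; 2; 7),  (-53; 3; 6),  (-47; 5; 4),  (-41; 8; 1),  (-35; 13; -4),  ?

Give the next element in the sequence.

For the first part, +6 each step: -59, -53, -47, -41, -35 → -29.
Second part: each term is the sum of the two before it; 2, 3, 5, 8, 13 → 21.
Third part: 7, 6, 4, 1, -4 → -12 (together with the second part always sums to 9).
Putting it together: (-29; 21; -12).

(-29; 21; -12)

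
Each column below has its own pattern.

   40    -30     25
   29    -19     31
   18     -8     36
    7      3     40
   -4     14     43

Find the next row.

-15  25  45

First component: −11 each step; 40, 29, 18, 7, -4 → -15.
Second component goes -30, -19, -8, 3, 14 → 25 (+11 each step).
Third component: differences are 6, 5, 4, … (decreasing by 1 each time), so 25, 31, 36, 40, 43 → 45.
Combining the parts gives -15  25  45.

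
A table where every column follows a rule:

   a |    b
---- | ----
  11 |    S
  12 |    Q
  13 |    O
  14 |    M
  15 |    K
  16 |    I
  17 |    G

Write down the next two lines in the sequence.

18  E; 19  C

Column a: +1 each step; 11, 12, 13, 14, 15, 16, 17 → 18 → 19.
For the column b, letters move back 2 places in the alphabet: S, Q, O, M, K, I, G → E → C.
Putting the parts together: 18  E and then 19  C.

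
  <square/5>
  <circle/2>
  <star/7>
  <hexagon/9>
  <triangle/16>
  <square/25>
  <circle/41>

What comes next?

Shape: square, circle, star, hexagon, triangle, square, circle → star (repeats square → circle → star → hexagon → triangle).
Second value goes 5, 2, 7, 9, 16, 25, 41 → 66 (each term is the sum of the two before it).
Combining the parts gives <star/66>.

<star/66>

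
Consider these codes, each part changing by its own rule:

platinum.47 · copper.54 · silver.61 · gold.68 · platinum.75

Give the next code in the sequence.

copper.82

Metal: repeats platinum → copper → silver → gold, so platinum, copper, silver, gold, platinum → copper.
Second component goes 47, 54, 61, 68, 75 → 82 (+7 each step).
Combining the parts gives copper.82.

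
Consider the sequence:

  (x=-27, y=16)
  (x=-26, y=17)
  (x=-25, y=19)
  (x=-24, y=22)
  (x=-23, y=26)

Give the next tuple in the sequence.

(x=-22, y=31)

X: +1 each step, so -27, -26, -25, -24, -23 → -22.
Y: 16, 17, 19, 22, 26 → 31 (differences are 1, 2, 3, … (increasing by 1 each time)).
Combining the parts gives (x=-22, y=31).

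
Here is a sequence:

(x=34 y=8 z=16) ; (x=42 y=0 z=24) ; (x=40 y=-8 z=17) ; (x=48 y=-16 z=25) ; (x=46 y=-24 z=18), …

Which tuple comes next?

X: 34, 42, 40, 48, 46 → 54 (alternating steps +8, −2, +8, −2, …).
Y — −8 each step: 8, 0, -8, -16, -24 → -32.
Z: alternating steps +8, −7, +8, −7, …, so 16, 24, 17, 25, 18 → 26.
Combining the parts gives (x=54 y=-32 z=26).

(x=54 y=-32 z=26)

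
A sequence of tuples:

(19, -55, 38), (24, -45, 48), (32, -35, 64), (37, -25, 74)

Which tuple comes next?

(45, -15, 90)

First entry: 19, 24, 32, 37 → 45 (alternating steps +5, +8, +5, +8, …).
Second entry: +10 each step, so -55, -45, -35, -25 → -15.
For the third entry, always 2 × the first entry: 38, 48, 64, 74 → 90.
So the next tuple is (45, -15, 90).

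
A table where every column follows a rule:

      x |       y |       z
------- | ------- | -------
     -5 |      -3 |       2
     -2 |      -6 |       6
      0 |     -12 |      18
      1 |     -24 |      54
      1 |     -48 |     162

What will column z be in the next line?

486

Column x: differences are 3, 2, 1, … (decreasing by 1 each time); -5, -2, 0, 1, 1 → 0.
Column y: -3, -6, -12, -24, -48 → -96 (×2 each step).
For the column z, ×3 each step: 2, 6, 18, 54, 162 → 486.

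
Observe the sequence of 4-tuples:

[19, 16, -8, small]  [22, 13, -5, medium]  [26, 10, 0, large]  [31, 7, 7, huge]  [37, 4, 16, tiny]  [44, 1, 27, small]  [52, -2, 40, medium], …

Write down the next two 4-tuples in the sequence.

First entry: differences are 3, 4, 5, … (increasing by 1 each time); 19, 22, 26, 31, 37, 44, 52 → 61 → 71.
Second entry: −3 each step, so 16, 13, 10, 7, 4, 1, -2 → -5 → -8.
Third entry: differences are 3, 5, 7, … (increasing by 2 each time), so -8, -5, 0, 7, 16, 27, 40 → 55 → 72.
Size: repeats small → medium → large → huge → tiny, so small, medium, large, huge, tiny, small, medium → large → huge.
Putting the parts together: [61, -5, 55, large] and then [71, -8, 72, huge].

[61, -5, 55, large], [71, -8, 72, huge]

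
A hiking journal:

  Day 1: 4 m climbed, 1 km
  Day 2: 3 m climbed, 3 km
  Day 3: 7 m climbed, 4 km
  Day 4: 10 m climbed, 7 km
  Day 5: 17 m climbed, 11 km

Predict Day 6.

M climbed: each term is the sum of the two before it; 4, 3, 7, 10, 17 → 27.
Km — each term is the sum of the two before it: 1, 3, 4, 7, 11 → 18.
Putting it together: 27 m climbed, 18 km.

27 m climbed, 18 km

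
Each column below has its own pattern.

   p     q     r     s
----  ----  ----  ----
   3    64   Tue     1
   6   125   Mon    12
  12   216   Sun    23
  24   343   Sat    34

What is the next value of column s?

45

Column p: ×2 each step, so 3, 6, 12, 24 → 48.
For the column q, perfect cubes: 4³, 5³, 6³, …: 64, 125, 216, 343 → 512.
For the column r, runs backward through the weekdays Mon→Sun: Tue, Mon, Sun, Sat → Fri.
Column s: 1, 12, 23, 34 → 45 (+11 each step).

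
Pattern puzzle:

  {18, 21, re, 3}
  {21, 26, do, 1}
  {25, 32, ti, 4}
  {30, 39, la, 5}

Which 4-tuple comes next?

{36, 47, sol, 9}

First part goes 18, 21, 25, 30 → 36 (differences are 3, 4, 5, … (increasing by 1 each time)).
Second part — differences are 5, 6, 7, … (increasing by 1 each time): 21, 26, 32, 39 → 47.
Note goes re, do, ti, la → sol (runs backward through the solfège scale do→ti).
Fourth part — each term is the sum of the two before it: 3, 1, 4, 5 → 9.
Putting it together: {36, 47, sol, 9}.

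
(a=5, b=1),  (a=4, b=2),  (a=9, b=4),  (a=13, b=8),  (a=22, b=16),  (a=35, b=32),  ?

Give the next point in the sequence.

(a=57, b=64)

A: each term is the sum of the two before it, so 5, 4, 9, 13, 22, 35 → 57.
B: 1, 2, 4, 8, 16, 32 → 64 (×2 each step).
Putting it together: (a=57, b=64).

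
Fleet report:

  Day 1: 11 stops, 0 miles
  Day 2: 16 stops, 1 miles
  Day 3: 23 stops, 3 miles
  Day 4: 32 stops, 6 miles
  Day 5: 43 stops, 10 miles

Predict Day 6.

56 stops, 15 miles

Stops: differences are 5, 7, 9, … (increasing by 2 each time), so 11, 16, 23, 32, 43 → 56.
For the miles, differences are 1, 2, 3, … (increasing by 1 each time): 0, 1, 3, 6, 10 → 15.
Putting it together: 56 stops, 15 miles.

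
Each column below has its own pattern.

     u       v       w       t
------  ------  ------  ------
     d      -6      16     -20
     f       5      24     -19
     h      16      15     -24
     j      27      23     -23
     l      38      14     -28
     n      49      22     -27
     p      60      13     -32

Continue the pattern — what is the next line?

Column u: d, f, h, j, l, n, p → r (letters move forward 2 places in the alphabet).
Column v: +11 each step; -6, 5, 16, 27, 38, 49, 60 → 71.
Column w: alternating steps +8, −9, +8, −9, …, so 16, 24, 15, 23, 14, 22, 13 → 21.
Column t — alternating steps +1, −5, +1, −5, …: -20, -19, -24, -23, -28, -27, -32 → -31.
Combining the parts gives r  71  21  -31.

r  71  21  -31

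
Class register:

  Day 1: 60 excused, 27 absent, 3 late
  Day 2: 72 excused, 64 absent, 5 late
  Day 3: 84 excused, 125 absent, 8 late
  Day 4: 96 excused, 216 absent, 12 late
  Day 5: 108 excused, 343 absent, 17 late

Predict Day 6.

For the excused, +12 each step: 60, 72, 84, 96, 108 → 120.
Absent goes 27, 64, 125, 216, 343 → 512 (perfect cubes: 3³, 4³, 5³, …).
For the late, differences are 2, 3, 4, … (increasing by 1 each time): 3, 5, 8, 12, 17 → 23.
So the next line is 120 excused, 512 absent, 23 late.

120 excused, 512 absent, 23 late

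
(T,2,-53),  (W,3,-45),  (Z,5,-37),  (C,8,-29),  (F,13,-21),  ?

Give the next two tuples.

(I,21,-13), (L,34,-5)

Letter goes T, W, Z, C, F → I → L (letters move forward 3 places in the alphabet, wrapping Z→A).
Second part goes 2, 3, 5, 8, 13 → 21 → 34 (each term is the sum of the two before it).
Third part goes -53, -45, -37, -29, -21 → -13 → -5 (+8 each step).
Putting the parts together: (I,21,-13) and then (L,34,-5).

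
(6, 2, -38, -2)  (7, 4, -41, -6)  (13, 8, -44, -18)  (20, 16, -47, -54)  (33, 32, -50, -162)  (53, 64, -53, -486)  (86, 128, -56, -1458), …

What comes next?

(139, 256, -59, -4374)

First coordinate: 6, 7, 13, 20, 33, 53, 86 → 139 (each term is the sum of the two before it).
Second coordinate goes 2, 4, 8, 16, 32, 64, 128 → 256 (×2 each step).
Third coordinate: -38, -41, -44, -47, -50, -53, -56 → -59 (−3 each step).
Fourth coordinate — ×3 each step: -2, -6, -18, -54, -162, -486, -1458 → -4374.
So the next term is (139, 256, -59, -4374).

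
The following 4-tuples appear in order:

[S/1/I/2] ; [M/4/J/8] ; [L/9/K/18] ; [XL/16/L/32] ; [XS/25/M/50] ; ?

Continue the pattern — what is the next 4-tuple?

Size: runs through clothing sizes XS→XL; S, M, L, XL, XS → S.
Second entry goes 1, 4, 9, 16, 25 → 36 (perfect squares: 1², 2², 3², …).
Letter: letters move forward 1 place in the alphabet; I, J, K, L, M → N.
For the fourth entry, always 2 × the second entry: 2, 8, 18, 32, 50 → 72.
So the next 4-tuple is [S/36/N/72].

[S/36/N/72]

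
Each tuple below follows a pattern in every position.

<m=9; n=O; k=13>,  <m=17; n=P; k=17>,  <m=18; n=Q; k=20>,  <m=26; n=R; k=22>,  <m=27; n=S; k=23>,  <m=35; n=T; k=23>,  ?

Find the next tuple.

M — alternating steps +8, +1, +8, +1, …: 9, 17, 18, 26, 27, 35 → 36.
N: letters move forward 1 place in the alphabet, so O, P, Q, R, S, T → U.
K: 13, 17, 20, 22, 23, 23 → 22 (differences are 4, 3, 2, … (decreasing by 1 each time)).
Putting it together: <m=36; n=U; k=22>.

<m=36; n=U; k=22>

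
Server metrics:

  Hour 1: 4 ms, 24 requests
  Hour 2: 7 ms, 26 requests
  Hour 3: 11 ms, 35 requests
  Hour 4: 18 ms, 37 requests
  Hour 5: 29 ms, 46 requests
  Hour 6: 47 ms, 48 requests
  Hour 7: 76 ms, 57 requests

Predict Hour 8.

Ms goes 4, 7, 11, 18, 29, 47, 76 → 123 (each term is the sum of the two before it).
Requests: alternating steps +2, +9, +2, +9, …, so 24, 26, 35, 37, 46, 48, 57 → 59.
So the next row is 123 ms, 59 requests.

123 ms, 59 requests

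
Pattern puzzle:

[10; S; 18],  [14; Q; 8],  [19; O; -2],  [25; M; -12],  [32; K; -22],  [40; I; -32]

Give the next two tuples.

[49; G; -42], [59; E; -52]

First component — differences are 4, 5, 6, … (increasing by 1 each time): 10, 14, 19, 25, 32, 40 → 49 → 59.
Letter: letters move back 2 places in the alphabet, so S, Q, O, M, K, I → G → E.
Third component: 18, 8, -2, -12, -22, -32 → -42 → -52 (−10 each step).
So the next two tuples are [49; G; -42] and [59; E; -52].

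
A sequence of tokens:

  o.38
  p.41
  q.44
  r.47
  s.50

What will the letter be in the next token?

t

For the letter, letters move forward 1 place in the alphabet: o, p, q, r, s → t.
Second component — +3 each step: 38, 41, 44, 47, 50 → 53.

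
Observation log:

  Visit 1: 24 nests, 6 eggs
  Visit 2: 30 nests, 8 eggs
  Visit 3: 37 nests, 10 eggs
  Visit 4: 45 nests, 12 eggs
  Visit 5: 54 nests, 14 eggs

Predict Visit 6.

Nests — differences are 6, 7, 8, … (increasing by 1 each time): 24, 30, 37, 45, 54 → 64.
Eggs: +2 each step; 6, 8, 10, 12, 14 → 16.
Combining the parts gives 64 nests, 16 eggs.

64 nests, 16 eggs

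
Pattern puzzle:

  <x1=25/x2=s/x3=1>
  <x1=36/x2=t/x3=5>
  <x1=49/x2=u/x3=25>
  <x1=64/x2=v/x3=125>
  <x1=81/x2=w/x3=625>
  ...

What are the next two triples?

<x1=100/x2=x/x3=3125>, <x1=121/x2=y/x3=15625>

X1: perfect squares: 5², 6², 7², …; 25, 36, 49, 64, 81 → 100 → 121.
X2: letters move forward 1 place in the alphabet; s, t, u, v, w → x → y.
X3: ×5 each step, so 1, 5, 25, 125, 625 → 3125 → 15625.
So the next two triples are <x1=100/x2=x/x3=3125> and <x1=121/x2=y/x3=15625>.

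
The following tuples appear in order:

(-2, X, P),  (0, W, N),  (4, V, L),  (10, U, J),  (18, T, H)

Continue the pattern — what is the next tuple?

(28, S, F)

First component: differences are 2, 4, 6, … (increasing by 2 each time); -2, 0, 4, 10, 18 → 28.
First letter: letters move back 1 place in the alphabet; X, W, V, U, T → S.
Second letter goes P, N, L, J, H → F (letters move back 2 places in the alphabet).
Combining the parts gives (28, S, F).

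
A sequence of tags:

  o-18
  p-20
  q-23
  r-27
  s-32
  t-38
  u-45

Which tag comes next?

v-53

Letter: letters move forward 1 place in the alphabet; o, p, q, r, s, t, u → v.
For the second component, differences are 2, 3, 4, … (increasing by 1 each time): 18, 20, 23, 27, 32, 38, 45 → 53.
Putting it together: v-53.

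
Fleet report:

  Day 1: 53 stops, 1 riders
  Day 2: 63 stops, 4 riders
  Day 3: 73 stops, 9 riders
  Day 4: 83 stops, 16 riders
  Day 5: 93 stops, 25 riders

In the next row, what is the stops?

103

Stops: +10 each step, so 53, 63, 73, 83, 93 → 103.
Riders goes 1, 4, 9, 16, 25 → 36 (perfect squares: 1², 2², 3², …).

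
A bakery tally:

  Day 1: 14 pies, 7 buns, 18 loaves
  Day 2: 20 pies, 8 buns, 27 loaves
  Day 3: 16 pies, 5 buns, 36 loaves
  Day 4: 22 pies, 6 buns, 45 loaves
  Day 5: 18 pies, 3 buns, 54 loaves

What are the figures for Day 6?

24 pies, 4 buns, 63 loaves

For the pies, alternating steps +6, −4, +6, −4, …: 14, 20, 16, 22, 18 → 24.
Buns goes 7, 8, 5, 6, 3 → 4 (alternating steps +1, −3, +1, −3, …).
For the loaves, +9 each step: 18, 27, 36, 45, 54 → 63.
Putting it together: 24 pies, 4 buns, 63 loaves.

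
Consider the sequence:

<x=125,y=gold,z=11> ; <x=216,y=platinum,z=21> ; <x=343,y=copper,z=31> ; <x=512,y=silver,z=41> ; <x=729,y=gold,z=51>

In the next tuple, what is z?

61

Z: +10 each step; 11, 21, 31, 41, 51 → 61.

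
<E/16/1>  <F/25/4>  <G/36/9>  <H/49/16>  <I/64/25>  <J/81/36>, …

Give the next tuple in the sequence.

Letter: letters move forward 1 place in the alphabet, so E, F, G, H, I, J → K.
Second part: perfect squares: 4², 5², 6², …; 16, 25, 36, 49, 64, 81 → 100.
Third part — perfect squares: 1², 2², 3², …: 1, 4, 9, 16, 25, 36 → 49.
Putting it together: <K/100/49>.

<K/100/49>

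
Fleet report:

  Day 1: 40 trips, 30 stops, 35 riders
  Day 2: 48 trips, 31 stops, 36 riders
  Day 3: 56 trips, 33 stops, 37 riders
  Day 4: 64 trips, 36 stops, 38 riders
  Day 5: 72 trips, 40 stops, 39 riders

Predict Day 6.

Trips — +8 each step: 40, 48, 56, 64, 72 → 80.
Stops goes 30, 31, 33, 36, 40 → 45 (differences are 1, 2, 3, … (increasing by 1 each time)).
Riders: +1 each step, so 35, 36, 37, 38, 39 → 40.
So the next line is 80 trips, 45 stops, 40 riders.

80 trips, 45 stops, 40 riders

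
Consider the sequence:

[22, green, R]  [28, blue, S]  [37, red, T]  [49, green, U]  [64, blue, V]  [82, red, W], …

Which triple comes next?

[103, green, X]

First entry: 22, 28, 37, 49, 64, 82 → 103 (differences are 6, 9, 12, … (increasing by 3 each time)).
For the colour, repeats green → blue → red: green, blue, red, green, blue, red → green.
Letter goes R, S, T, U, V, W → X (letters move forward 1 place in the alphabet).
So the next triple is [103, green, X].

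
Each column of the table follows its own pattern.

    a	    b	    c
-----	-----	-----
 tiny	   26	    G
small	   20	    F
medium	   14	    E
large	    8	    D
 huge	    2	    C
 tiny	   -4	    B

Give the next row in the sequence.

Column a — repeats tiny → small → medium → large → huge: tiny, small, medium, large, huge, tiny → small.
Column b: −6 each step; 26, 20, 14, 8, 2, -4 → -10.
Column c: letters move back 1 place in the alphabet; G, F, E, D, C, B → A.
Putting it together: small  -10  A.

small  -10  A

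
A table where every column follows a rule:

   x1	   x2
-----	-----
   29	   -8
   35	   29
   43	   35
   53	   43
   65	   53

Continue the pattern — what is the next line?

79  65

Column x1: differences are 6, 8, 10, … (increasing by 2 each time); 29, 35, 43, 53, 65 → 79.
Column x2: always the previous value of the column x1, so -8, 29, 35, 43, 53 → 65.
Putting it together: 79  65.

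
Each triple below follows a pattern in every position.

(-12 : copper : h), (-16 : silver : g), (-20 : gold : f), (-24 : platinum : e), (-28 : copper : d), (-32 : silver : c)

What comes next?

(-36 : gold : b)

First coordinate: −4 each step, so -12, -16, -20, -24, -28, -32 → -36.
Metal: copper, silver, gold, platinum, copper, silver → gold (repeats copper → silver → gold → platinum).
For the letter, letters move back 1 place in the alphabet: h, g, f, e, d, c → b.
So the next triple is (-36 : gold : b).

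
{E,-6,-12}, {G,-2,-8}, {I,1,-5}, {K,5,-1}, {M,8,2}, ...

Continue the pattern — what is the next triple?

{O,12,6}

Letter: E, G, I, K, M → O (letters move forward 2 places in the alphabet).
For the second component, alternating steps +4, +3, +4, +3, …: -6, -2, 1, 5, 8 → 12.
Third component: always 6 less than the second component; -12, -8, -5, -1, 2 → 6.
Combining the parts gives {O,12,6}.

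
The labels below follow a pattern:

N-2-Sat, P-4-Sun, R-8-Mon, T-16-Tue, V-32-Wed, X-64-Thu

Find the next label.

For the letter, letters move forward 2 places in the alphabet: N, P, R, T, V, X → Z.
Second component: 2, 4, 8, 16, 32, 64 → 128 (×2 each step).
Day: runs through the weekdays Mon→Sun, so Sat, Sun, Mon, Tue, Wed, Thu → Fri.
Putting it together: Z-128-Fri.

Z-128-Fri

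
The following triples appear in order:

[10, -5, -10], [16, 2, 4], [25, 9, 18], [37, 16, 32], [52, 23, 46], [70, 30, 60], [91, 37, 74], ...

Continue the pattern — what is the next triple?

First component goes 10, 16, 25, 37, 52, 70, 91 → 115 (differences are 6, 9, 12, … (increasing by 3 each time)).
Second component: +7 each step; -5, 2, 9, 16, 23, 30, 37 → 44.
Third component: always 2 × the second component, so -10, 4, 18, 32, 46, 60, 74 → 88.
So the next triple is [115, 44, 88].

[115, 44, 88]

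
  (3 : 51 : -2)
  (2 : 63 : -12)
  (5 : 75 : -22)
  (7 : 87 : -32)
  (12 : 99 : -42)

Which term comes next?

(19 : 111 : -52)

First coordinate: each term is the sum of the two before it; 3, 2, 5, 7, 12 → 19.
For the second coordinate, +12 each step: 51, 63, 75, 87, 99 → 111.
For the third coordinate, −10 each step: -2, -12, -22, -32, -42 → -52.
So the next term is (19 : 111 : -52).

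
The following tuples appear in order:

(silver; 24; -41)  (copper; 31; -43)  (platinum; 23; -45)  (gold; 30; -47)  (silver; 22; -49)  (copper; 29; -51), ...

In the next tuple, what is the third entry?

-53

Third entry: −2 each step; -41, -43, -45, -47, -49, -51 → -53.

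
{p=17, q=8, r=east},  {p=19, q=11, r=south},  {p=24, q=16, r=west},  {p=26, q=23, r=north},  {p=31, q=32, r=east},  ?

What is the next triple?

P — alternating steps +2, +5, +2, +5, …: 17, 19, 24, 26, 31 → 33.
Q: differences are 3, 5, 7, … (increasing by 2 each time), so 8, 11, 16, 23, 32 → 43.
R: repeats east → south → west → north; east, south, west, north, east → south.
So the next triple is {p=33, q=43, r=south}.

{p=33, q=43, r=south}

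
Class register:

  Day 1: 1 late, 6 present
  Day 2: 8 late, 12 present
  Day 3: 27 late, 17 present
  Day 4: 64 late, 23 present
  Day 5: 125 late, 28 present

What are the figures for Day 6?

216 late, 34 present

Late goes 1, 8, 27, 64, 125 → 216 (perfect cubes: 1³, 2³, 3³, …).
Present: alternating steps +6, +5, +6, +5, …; 6, 12, 17, 23, 28 → 34.
Combining the parts gives 216 late, 34 present.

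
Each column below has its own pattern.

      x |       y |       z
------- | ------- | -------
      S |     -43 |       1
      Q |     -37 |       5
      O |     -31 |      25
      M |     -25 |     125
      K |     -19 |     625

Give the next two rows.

Column x: letters move back 2 places in the alphabet; S, Q, O, M, K → I → G.
Column y — +6 each step: -43, -37, -31, -25, -19 → -13 → -7.
Column z goes 1, 5, 25, 125, 625 → 3125 → 15625 (×5 each step).
So the next two rows are I  -13  3125 and G  -7  15625.

I  -13  3125; G  -7  15625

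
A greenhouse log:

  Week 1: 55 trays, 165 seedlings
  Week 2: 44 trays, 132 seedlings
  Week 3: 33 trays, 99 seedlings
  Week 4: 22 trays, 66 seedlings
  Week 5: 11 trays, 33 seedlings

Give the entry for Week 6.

0 trays, 0 seedlings

Trays: 55, 44, 33, 22, 11 → 0 (−11 each step).
Seedlings: 165, 132, 99, 66, 33 → 0 (always 3 × the trays).
Putting it together: 0 trays, 0 seedlings.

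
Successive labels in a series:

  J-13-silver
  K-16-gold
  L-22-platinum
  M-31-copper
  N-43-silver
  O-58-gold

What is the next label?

Letter goes J, K, L, M, N, O → P (letters move forward 1 place in the alphabet).
Second component — differences are 3, 6, 9, … (increasing by 3 each time): 13, 16, 22, 31, 43, 58 → 76.
Metal goes silver, gold, platinum, copper, silver, gold → platinum (repeats silver → gold → platinum → copper).
Putting it together: P-76-platinum.

P-76-platinum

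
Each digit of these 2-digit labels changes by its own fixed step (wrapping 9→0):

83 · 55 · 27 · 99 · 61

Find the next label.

First digit goes 8, 5, 2, 9, 6 → 3 (−3 each step, mod 10).
For the second digit, +2 each step, mod 10: 3, 5, 7, 9, 1 → 3.
So the next label is 33.

33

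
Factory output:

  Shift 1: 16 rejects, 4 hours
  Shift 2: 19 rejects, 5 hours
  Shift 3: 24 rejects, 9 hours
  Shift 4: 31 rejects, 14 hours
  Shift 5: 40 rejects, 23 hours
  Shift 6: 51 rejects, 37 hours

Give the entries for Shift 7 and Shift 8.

Rejects — differences are 3, 5, 7, … (increasing by 2 each time): 16, 19, 24, 31, 40, 51 → 64 → 79.
Hours: 4, 5, 9, 14, 23, 37 → 60 → 97 (each term is the sum of the two before it).
So the next two lines are 64 rejects, 60 hours and 79 rejects, 97 hours.

64 rejects, 60 hours; 79 rejects, 97 hours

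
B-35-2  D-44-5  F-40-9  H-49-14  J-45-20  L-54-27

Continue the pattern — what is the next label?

Letter goes B, D, F, H, J, L → N (letters move forward 2 places in the alphabet).
For the second component, alternating steps +9, −4, +9, −4, …: 35, 44, 40, 49, 45, 54 → 50.
Third component: 2, 5, 9, 14, 20, 27 → 35 (differences are 3, 4, 5, … (increasing by 1 each time)).
Combining the parts gives N-50-35.

N-50-35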